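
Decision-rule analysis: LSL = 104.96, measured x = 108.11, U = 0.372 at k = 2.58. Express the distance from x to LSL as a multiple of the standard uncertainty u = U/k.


u = U / k = 0.372 / 2.58 = 0.14418605
margin = |LSL - x| = |104.96 - 108.11| = 3.15
z = margin / u = 3.15 / 0.14418605
z = 21.8468

21.8468


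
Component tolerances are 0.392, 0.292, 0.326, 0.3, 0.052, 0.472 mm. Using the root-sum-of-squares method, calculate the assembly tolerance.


RSS = sqrt(0.392^2 + 0.292^2 + 0.326^2 + 0.3^2 + 0.052^2 + 0.472^2)
= sqrt(0.660692)
= 0.8128

0.8128


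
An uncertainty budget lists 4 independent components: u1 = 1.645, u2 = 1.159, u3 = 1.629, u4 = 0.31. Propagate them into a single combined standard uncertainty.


uc = sqrt(1.645^2 + 1.159^2 + 1.629^2 + 0.31^2)
uc = sqrt(6.799047)
uc = 2.6075

2.6075


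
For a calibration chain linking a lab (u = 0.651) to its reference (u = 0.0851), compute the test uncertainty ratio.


TUR = u_lab / u_ref
= 0.651 / 0.0851
= 7.6498

7.6498


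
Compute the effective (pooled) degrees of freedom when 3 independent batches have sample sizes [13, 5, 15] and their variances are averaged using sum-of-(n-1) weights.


nu = sum_i (n_i - 1)
nu = ((13 - 1) + (5 - 1) + (15 - 1))
nu = 12 + 4 + 14
nu = 30

30


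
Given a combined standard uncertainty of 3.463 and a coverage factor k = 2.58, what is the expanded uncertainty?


U = k * uc
U = 2.58 * 3.463
U = 8.9345

8.9345


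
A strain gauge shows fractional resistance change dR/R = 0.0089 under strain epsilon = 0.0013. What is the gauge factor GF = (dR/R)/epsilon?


GF = (dR/R) / epsilon
= 0.0089 / 0.0013
= 6.8462

6.8462


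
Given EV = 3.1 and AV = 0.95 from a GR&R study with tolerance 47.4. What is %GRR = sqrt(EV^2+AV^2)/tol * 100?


GRR = sqrt(EV^2 + AV^2) = sqrt(3.1^2 + 0.95^2) = 3.2422986
%GRR = GRR / tol * 100 = 3.2422986 / 47.4 * 100
%GRR = 6.8403

6.8403


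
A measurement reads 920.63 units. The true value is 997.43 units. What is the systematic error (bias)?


Systematic error = measured - true
= 920.63 - 997.43
= -76.8000

-76.8000


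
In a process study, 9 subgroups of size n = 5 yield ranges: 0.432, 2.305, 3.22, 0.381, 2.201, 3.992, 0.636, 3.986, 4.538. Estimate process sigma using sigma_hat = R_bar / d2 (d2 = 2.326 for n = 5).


R_bar = (0.432 + 2.305 + 3.22 + 0.381 + 2.201 + 3.992 + 0.636 + 3.986 + 4.538) / 9
R_bar = 21.691 / 9 = 2.4101111
sigma_hat = R_bar / d2 = 2.4101111 / 2.326 = 1.0362

1.0362


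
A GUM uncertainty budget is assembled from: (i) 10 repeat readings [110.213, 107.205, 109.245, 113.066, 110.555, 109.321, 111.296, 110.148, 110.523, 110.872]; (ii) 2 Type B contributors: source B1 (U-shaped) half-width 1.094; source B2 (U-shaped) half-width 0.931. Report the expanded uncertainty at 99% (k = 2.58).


mean = (110.213 + 107.205 + 109.245 + 113.066 + 110.555 + 109.321 + 111.296 + 110.148 + 110.523 + 110.872) / 10 = 110.2444
s = sqrt(sum((x - mean)^2)/(n-1)) = 1.5178552
u_A = s / sqrt(n) = 1.5178552 / sqrt(10) = 0.47998796
u_B1 = 1.094 / sqrt(2) = 0.77357482
u_B2 = 0.931 / sqrt(2) = 0.65831641
uc = sqrt(0.47998796^2 + 0.77357482^2 + 0.65831641^2) = 1.1234709
U = k * uc = 2.58 * 1.1234709
U = 2.8986

2.8986


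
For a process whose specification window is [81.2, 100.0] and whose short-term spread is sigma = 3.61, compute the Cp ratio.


Cp = (USL - LSL) / (6 * sigma)
= (100.0 - 81.2) / (6 * 3.61)
= 18.8000 / 21.6600
= 0.8680

0.8680


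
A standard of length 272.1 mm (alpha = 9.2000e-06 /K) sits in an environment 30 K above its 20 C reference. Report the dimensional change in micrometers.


dL = L * alpha * dT
= 272.1 * 9.2000e-06 * 30
= 0.0750996 mm
dL_um = 0.0750996 * 1000 = 75.0996 um

75.0996


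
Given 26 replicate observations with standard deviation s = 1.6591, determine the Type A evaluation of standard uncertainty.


u_A = s / sqrt(n)
u_A = 1.6591 / sqrt(26)
u_A = 1.6591 / 5.0990195
u_A = 0.3254

0.3254


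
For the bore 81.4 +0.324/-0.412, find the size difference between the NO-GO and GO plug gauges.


GO = nominal - lower_tol (smallest hole = maximum material condition)
GO = 81.4 - 0.412 = 80.988
NO-GO = nominal + upper_tol (largest hole = least material condition)
NO-GO = 81.4 + 0.324 = 81.724
spread = NO-GO - GO = 81.724 - 80.988 = 0.7360

0.7360


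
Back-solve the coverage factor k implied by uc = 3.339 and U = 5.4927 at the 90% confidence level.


k = U / uc
k = 5.4927 / 3.339
k = 1.645

1.645


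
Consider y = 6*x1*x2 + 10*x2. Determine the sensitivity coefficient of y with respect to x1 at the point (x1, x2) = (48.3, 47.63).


y = 6*x1*x2 + 10*x2
dy/dx1 = 6*x2
Evaluate at x2 = 47.63: c1 = 6 * 47.63
c1 = 285.7800

285.7800


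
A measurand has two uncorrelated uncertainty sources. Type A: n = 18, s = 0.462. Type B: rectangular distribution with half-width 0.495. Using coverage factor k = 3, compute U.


u_A = s / sqrt(n) = 0.462 / sqrt(18) = 0.10889444
u_B = half_width / sqrt(3) = 0.495 / sqrt(3) = 0.28578838
uc = sqrt(u_A^2 + u_B^2) = sqrt(0.10889444^2 + 0.28578838^2) = 0.30583165
U = k * uc = 3 * 0.30583165
U = 0.9175

0.9175


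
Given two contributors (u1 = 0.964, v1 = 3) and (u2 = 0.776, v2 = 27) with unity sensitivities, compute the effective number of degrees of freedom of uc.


uc = sqrt(u1^2 + u2^2) = sqrt(0.964^2 + 0.776^2) = 1.2375266
v_eff = uc^4 / (u1^4/v1 + u2^4/v2)
= 1.2375266^4 / (0.964^4/3 + 0.776^4/27)
= 2.3454067 / 0.30129391
v_eff = 7.7844

7.7844


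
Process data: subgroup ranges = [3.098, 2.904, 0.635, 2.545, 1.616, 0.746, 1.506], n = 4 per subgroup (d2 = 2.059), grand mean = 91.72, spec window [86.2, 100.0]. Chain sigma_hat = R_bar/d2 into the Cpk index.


R_bar = (3.098 + 2.904 + 0.635 + 2.545 + 1.616 + 0.746 + 1.506) / 7 = 1.8642857
sigma = R_bar / d2 = 1.8642857 / 2.059 = 0.90543259
Cp = (USL - LSL)/(6*sigma) = (100.0 - 86.2)/(6*0.90543259) = 2.5402
Cpu = (100.0 - 91.72)/(3*0.90543259) = 3.0483
Cpl = (91.72 - 86.2)/(3*0.90543259) = 2.0322
Cpk = min(Cpu, Cpl) = 2.0322

2.0322


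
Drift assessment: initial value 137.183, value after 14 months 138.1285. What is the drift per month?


rate = (v2 - v1) / months
= (138.1285 - 137.183) / 14
= 0.9455 / 14
= 0.0675

0.0675


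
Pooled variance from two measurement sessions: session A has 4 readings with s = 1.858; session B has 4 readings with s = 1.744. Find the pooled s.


s_p = sqrt(((n1-1)*s1^2 + (n2-1)*s2^2) / (n1+n2-2))
numerator = (4-1)*1.858^2 + (4-1)*1.744^2 = 10.356492 + 9.124608 = 19.4811
denominator = 4 + 4 - 2 = 6
s_p^2 = 19.4811 / 6 = 3.24685
s_p = sqrt(3.24685) = 1.8019

1.8019


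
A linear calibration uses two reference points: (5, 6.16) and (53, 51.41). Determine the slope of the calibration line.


slope = (y2 - y1) / (x2 - x1)
= (51.41 - 6.16) / (53 - 5)
= 45.2500 / 48
= 0.9427

0.9427


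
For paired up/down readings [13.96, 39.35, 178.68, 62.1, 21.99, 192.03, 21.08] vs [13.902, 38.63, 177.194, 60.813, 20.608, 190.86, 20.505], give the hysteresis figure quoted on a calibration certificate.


|13.96 - 13.902| = 0.0580
|39.35 - 38.63| = 0.7200
|178.68 - 177.194| = 1.4860
|62.1 - 60.813| = 1.2870
|21.99 - 20.608| = 1.3820
|192.03 - 190.86| = 1.1700
|21.08 - 20.505| = 0.5750
hysteresis = max(diffs) = 1.4860

1.4860


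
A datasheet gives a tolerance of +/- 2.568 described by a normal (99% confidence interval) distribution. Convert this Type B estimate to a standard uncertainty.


u_B = half_width / 2.576
u_B = 2.568 / 2.576
u_B = 0.9969

0.9969


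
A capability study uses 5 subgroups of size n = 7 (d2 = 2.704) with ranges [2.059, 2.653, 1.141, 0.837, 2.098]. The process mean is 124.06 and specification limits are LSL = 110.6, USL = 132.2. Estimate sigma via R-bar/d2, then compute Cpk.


R_bar = (2.059 + 2.653 + 1.141 + 0.837 + 2.098) / 5 = 1.7576
sigma = R_bar / d2 = 1.7576 / 2.704 = 0.65
Cp = (USL - LSL)/(6*sigma) = (132.2 - 110.6)/(6*0.65) = 5.5385
Cpu = (132.2 - 124.06)/(3*0.65) = 4.1744
Cpl = (124.06 - 110.6)/(3*0.65) = 6.9026
Cpk = min(Cpu, Cpl) = 4.1744

4.1744


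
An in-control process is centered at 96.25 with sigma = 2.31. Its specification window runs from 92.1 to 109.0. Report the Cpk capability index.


Cpu = (USL - mean) / (3*sigma) = (109.0 - 96.25) / (3*2.31) = 1.8398
Cpl = (mean - LSL) / (3*sigma) = (96.25 - 92.1) / (3*2.31) = 0.5988
Cpk = min(Cpu, Cpl) = 0.5988

0.5988


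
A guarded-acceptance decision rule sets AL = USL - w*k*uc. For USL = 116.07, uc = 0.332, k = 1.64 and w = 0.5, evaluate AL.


U = k * uc = 1.64 * 0.332 = 0.54448
guard band g = w * U = 0.5 * 0.54448 = 0.27224
AL = USL - g = 116.07 - 0.27224
AL = 115.7978

115.7978


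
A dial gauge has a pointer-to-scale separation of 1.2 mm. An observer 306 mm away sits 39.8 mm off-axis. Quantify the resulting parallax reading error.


error = h * offset / d
= 1.2 * 39.8 / 306
= 0.1561

0.1561


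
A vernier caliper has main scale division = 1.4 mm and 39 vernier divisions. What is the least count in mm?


LC = MSD / n_div
= 1.4 / 39
= 0.0359

0.0359


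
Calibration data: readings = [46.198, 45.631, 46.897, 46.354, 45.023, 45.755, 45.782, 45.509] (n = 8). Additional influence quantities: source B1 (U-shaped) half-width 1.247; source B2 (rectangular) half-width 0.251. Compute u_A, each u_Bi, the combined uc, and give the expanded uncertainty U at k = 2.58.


mean = (46.198 + 45.631 + 46.897 + 46.354 + 45.023 + 45.755 + 45.782 + 45.509) / 8 = 45.893625
s = sqrt(sum((x - mean)^2)/(n-1)) = 0.57544069
u_A = s / sqrt(n) = 0.57544069 / sqrt(8) = 0.20344901
u_B1 = 1.247 / sqrt(2) = 0.88176216
u_B2 = 0.251 / sqrt(3) = 0.14491492
uc = sqrt(0.20344901^2 + 0.88176216^2 + 0.14491492^2) = 0.91645859
U = k * uc = 2.58 * 0.91645859
U = 2.3645

2.3645


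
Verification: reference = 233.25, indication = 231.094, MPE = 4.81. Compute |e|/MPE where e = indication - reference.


e = indication - reference = 231.094 - 233.25 = -2.1560
|e| = 2.1560
ratio = |e| / MPE = 2.1560 / 4.81
ratio = 0.4482

0.4482


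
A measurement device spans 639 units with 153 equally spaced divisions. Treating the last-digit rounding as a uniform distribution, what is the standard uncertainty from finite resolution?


resolution = range / divisions
resolution = 639 / 153 = 4.1764706
u_res = resolution / (2*sqrt(3))
u_res = 4.1764706 / 3.4641016
u_res = 1.2056

1.2056


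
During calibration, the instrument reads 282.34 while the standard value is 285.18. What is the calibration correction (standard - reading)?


Correction = standard - reading
= 285.18 - 282.34
= 2.8400

2.8400


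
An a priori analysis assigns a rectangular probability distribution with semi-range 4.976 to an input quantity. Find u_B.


u_B = half_width / sqrt(3)
u_B = 4.976 / 1.7320508
u_B = 2.8729

2.8729


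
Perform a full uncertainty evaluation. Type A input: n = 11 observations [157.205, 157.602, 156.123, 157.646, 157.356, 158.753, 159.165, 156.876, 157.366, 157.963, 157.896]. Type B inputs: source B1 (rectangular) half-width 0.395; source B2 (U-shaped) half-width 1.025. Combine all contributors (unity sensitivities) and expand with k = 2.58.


mean = (157.205 + 157.602 + 156.123 + 157.646 + 157.356 + 158.753 + 159.165 + 156.876 + 157.366 + 157.963 + 157.896) / 11 = 157.6319091
s = sqrt(sum((x - mean)^2)/(n-1)) = 0.83456341
u_A = s / sqrt(n) = 0.83456341 / sqrt(11) = 0.25163034
u_B1 = 0.395 / sqrt(3) = 0.22805336
u_B2 = 1.025 / sqrt(2) = 0.72478445
uc = sqrt(0.25163034^2 + 0.22805336^2 + 0.72478445^2) = 0.80039906
U = k * uc = 2.58 * 0.80039906
U = 2.0650

2.0650


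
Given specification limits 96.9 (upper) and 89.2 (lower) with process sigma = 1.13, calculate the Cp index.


Cp = (USL - LSL) / (6 * sigma)
= (96.9 - 89.2) / (6 * 1.13)
= 7.7000 / 6.7800
= 1.1357

1.1357


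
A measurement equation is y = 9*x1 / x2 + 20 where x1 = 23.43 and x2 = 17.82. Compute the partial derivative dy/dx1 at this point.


y = 9*x1 / x2 + 20
dy/dx1 = 9/x2
Evaluate at x2 = 17.82: c1 = 9 / 17.82
c1 = 0.5051

0.5051


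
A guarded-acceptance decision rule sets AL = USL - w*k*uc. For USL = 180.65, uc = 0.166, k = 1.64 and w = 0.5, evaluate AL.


U = k * uc = 1.64 * 0.166 = 0.27224
guard band g = w * U = 0.5 * 0.27224 = 0.13612
AL = USL - g = 180.65 - 0.13612
AL = 180.5139

180.5139


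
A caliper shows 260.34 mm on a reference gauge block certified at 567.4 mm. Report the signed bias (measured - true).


Systematic error = measured - true
= 260.34 - 567.4
= -307.0600

-307.0600


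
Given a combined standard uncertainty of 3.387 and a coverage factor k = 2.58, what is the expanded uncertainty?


U = k * uc
U = 2.58 * 3.387
U = 8.7385

8.7385


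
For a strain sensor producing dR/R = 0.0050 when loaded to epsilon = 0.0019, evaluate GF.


GF = (dR/R) / epsilon
= 0.0050 / 0.0019
= 2.6316

2.6316


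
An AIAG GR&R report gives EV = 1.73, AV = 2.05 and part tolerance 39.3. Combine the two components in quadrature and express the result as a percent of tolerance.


GRR = sqrt(EV^2 + AV^2) = sqrt(1.73^2 + 2.05^2) = 2.6824243
%GRR = GRR / tol * 100 = 2.6824243 / 39.3 * 100
%GRR = 6.8255

6.8255


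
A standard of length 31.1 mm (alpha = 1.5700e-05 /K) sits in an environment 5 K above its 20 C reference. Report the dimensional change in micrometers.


dL = L * alpha * dT
= 31.1 * 1.5700e-05 * 5
= 0.0024413 mm
dL_um = 0.0024413 * 1000 = 2.4413 um

2.4413


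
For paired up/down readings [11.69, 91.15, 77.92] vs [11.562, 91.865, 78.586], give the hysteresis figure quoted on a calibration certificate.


|11.69 - 11.562| = 0.1280
|91.15 - 91.865| = 0.7150
|77.92 - 78.586| = 0.6660
hysteresis = max(diffs) = 0.7150

0.7150


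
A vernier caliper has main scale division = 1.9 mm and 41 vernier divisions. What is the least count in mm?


LC = MSD / n_div
= 1.9 / 41
= 0.0463

0.0463


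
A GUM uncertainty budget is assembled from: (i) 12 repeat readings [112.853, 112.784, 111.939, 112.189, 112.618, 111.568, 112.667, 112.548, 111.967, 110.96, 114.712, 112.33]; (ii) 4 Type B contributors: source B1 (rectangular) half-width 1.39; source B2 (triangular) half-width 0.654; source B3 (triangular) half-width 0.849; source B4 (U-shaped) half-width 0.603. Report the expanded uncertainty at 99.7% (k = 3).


mean = (112.853 + 112.784 + 111.939 + 112.189 + 112.618 + 111.568 + 112.667 + 112.548 + 111.967 + 110.96 + 114.712 + 112.33) / 12 = 112.4279167
s = sqrt(sum((x - mean)^2)/(n-1)) = 0.90677395
u_A = s / sqrt(n) = 0.90677395 / sqrt(12) = 0.26176309
u_B1 = 1.39 / sqrt(3) = 0.80251687
u_B2 = 0.654 / sqrt(6) = 0.26699438
u_B3 = 0.849 / sqrt(6) = 0.3466028
u_B4 = 0.603 / sqrt(2) = 0.42638539
uc = sqrt(0.26176309^2 + 0.80251687^2 + 0.26699438^2 + 0.3466028^2 + 0.42638539^2) = 1.0420064
U = k * uc = 3 * 1.0420064
U = 3.1260

3.1260


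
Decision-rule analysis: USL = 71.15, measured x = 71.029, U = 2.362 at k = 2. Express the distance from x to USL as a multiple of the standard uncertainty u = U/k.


u = U / k = 2.362 / 2 = 1.181
margin = |USL - x| = |71.15 - 71.029| = 0.121
z = margin / u = 0.121 / 1.181
z = 0.1025

0.1025


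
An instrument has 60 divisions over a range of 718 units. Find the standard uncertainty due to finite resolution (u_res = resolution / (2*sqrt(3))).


resolution = range / divisions
resolution = 718 / 60 = 11.966667
u_res = resolution / (2*sqrt(3))
u_res = 11.966667 / 3.4641016
u_res = 3.4545

3.4545


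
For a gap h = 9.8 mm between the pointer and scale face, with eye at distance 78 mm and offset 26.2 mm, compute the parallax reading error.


error = h * offset / d
= 9.8 * 26.2 / 78
= 3.2918

3.2918


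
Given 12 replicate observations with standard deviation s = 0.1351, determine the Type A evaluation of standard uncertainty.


u_A = s / sqrt(n)
u_A = 0.1351 / sqrt(12)
u_A = 0.1351 / 3.4641016
u_A = 0.0390

0.0390


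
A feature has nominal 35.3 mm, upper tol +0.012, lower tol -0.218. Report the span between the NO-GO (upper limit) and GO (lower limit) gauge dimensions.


GO = nominal - lower_tol (smallest hole = maximum material condition)
GO = 35.3 - 0.218 = 35.082
NO-GO = nominal + upper_tol (largest hole = least material condition)
NO-GO = 35.3 + 0.012 = 35.312
spread = NO-GO - GO = 35.312 - 35.082 = 0.2300

0.2300


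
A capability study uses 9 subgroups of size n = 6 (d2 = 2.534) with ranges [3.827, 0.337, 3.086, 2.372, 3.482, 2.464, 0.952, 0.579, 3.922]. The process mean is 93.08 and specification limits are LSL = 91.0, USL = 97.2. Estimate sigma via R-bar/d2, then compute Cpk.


R_bar = (3.827 + 0.337 + 3.086 + 2.372 + 3.482 + 2.464 + 0.952 + 0.579 + 3.922) / 9 = 2.3356667
sigma = R_bar / d2 = 2.3356667 / 2.534 = 0.92173114
Cp = (USL - LSL)/(6*sigma) = (97.2 - 91.0)/(6*0.92173114) = 1.1211
Cpu = (97.2 - 93.08)/(3*0.92173114) = 1.4900
Cpl = (93.08 - 91.0)/(3*0.92173114) = 0.7522
Cpk = min(Cpu, Cpl) = 0.7522

0.7522


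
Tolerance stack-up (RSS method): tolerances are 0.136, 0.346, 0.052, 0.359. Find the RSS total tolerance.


RSS = sqrt(0.136^2 + 0.346^2 + 0.052^2 + 0.359^2)
= sqrt(0.269797)
= 0.5194

0.5194


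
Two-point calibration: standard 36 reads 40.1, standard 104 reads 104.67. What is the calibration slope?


slope = (y2 - y1) / (x2 - x1)
= (104.67 - 40.1) / (104 - 36)
= 64.5700 / 68
= 0.9496

0.9496


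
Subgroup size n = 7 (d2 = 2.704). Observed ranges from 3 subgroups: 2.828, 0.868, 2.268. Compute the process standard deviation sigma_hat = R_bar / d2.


R_bar = (2.828 + 0.868 + 2.268) / 3
R_bar = 5.964 / 3 = 1.988
sigma_hat = R_bar / d2 = 1.988 / 2.704 = 0.7352

0.7352


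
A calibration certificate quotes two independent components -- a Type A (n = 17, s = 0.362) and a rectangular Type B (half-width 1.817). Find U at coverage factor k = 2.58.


u_A = s / sqrt(n) = 0.362 / sqrt(17) = 0.087797896
u_B = half_width / sqrt(3) = 1.817 / sqrt(3) = 1.0490454
uc = sqrt(u_A^2 + u_B^2) = sqrt(0.087797896^2 + 1.0490454^2) = 1.052713
U = k * uc = 2.58 * 1.052713
U = 2.7160

2.7160


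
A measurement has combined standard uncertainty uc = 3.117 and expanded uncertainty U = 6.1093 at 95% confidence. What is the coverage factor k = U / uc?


k = U / uc
k = 6.1093 / 3.117
k = 1.96

1.96


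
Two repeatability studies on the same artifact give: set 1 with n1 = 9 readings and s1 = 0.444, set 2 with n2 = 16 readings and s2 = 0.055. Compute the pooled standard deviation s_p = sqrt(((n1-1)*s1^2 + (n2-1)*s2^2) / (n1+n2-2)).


s_p = sqrt(((n1-1)*s1^2 + (n2-1)*s2^2) / (n1+n2-2))
numerator = (9-1)*0.444^2 + (16-1)*0.055^2 = 1.577088 + 0.045375 = 1.622463
denominator = 9 + 16 - 2 = 23
s_p^2 = 1.622463 / 23 = 0.07054187
s_p = sqrt(0.07054187) = 0.2656

0.2656


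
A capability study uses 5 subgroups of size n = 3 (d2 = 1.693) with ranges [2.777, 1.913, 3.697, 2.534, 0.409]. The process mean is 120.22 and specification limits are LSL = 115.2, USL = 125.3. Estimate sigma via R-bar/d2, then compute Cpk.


R_bar = (2.777 + 1.913 + 3.697 + 2.534 + 0.409) / 5 = 2.266
sigma = R_bar / d2 = 2.266 / 1.693 = 1.3384525
Cp = (USL - LSL)/(6*sigma) = (125.3 - 115.2)/(6*1.3384525) = 1.2577
Cpu = (125.3 - 120.22)/(3*1.3384525) = 1.2651
Cpl = (120.22 - 115.2)/(3*1.3384525) = 1.2502
Cpk = min(Cpu, Cpl) = 1.2502

1.2502


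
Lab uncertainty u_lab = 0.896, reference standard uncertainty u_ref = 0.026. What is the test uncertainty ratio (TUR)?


TUR = u_lab / u_ref
= 0.896 / 0.026
= 34.4615

34.4615


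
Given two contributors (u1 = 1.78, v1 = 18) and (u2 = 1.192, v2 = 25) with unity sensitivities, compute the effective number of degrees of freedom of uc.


uc = sqrt(u1^2 + u2^2) = sqrt(1.78^2 + 1.192^2) = 2.1422568
v_eff = uc^4 / (u1^4/v1 + u2^4/v2)
= 2.1422568^4 / (1.78^4/18 + 1.192^4/25)
= 21.061346 / 0.63846299
v_eff = 32.9876

32.9876


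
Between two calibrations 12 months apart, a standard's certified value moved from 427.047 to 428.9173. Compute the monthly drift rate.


rate = (v2 - v1) / months
= (428.9173 - 427.047) / 12
= 1.8703 / 12
= 0.1559

0.1559


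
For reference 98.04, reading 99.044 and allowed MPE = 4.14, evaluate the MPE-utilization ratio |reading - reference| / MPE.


e = indication - reference = 99.044 - 98.04 = 1.0040
|e| = 1.0040
ratio = |e| / MPE = 1.0040 / 4.14
ratio = 0.2425

0.2425


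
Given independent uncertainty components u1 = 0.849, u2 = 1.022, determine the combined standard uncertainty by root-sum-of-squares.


uc = sqrt(0.849^2 + 1.022^2)
uc = sqrt(1.765285)
uc = 1.3286

1.3286


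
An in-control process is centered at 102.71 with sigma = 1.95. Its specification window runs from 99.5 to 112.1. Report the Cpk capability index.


Cpu = (USL - mean) / (3*sigma) = (112.1 - 102.71) / (3*1.95) = 1.6051
Cpl = (mean - LSL) / (3*sigma) = (102.71 - 99.5) / (3*1.95) = 0.5487
Cpk = min(Cpu, Cpl) = 0.5487

0.5487


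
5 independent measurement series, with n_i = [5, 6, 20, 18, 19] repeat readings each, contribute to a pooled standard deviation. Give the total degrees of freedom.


nu = sum_i (n_i - 1)
nu = ((5 - 1) + (6 - 1) + (20 - 1) + (18 - 1) + (19 - 1))
nu = 4 + 5 + 19 + 17 + 18
nu = 63

63


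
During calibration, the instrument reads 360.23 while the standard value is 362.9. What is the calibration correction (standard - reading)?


Correction = standard - reading
= 362.9 - 360.23
= 2.6700

2.6700


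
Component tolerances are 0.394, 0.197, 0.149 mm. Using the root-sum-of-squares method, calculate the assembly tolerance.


RSS = sqrt(0.394^2 + 0.197^2 + 0.149^2)
= sqrt(0.216246)
= 0.4650

0.4650


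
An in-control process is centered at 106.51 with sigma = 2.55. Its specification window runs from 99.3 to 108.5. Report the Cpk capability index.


Cpu = (USL - mean) / (3*sigma) = (108.5 - 106.51) / (3*2.55) = 0.2601
Cpl = (mean - LSL) / (3*sigma) = (106.51 - 99.3) / (3*2.55) = 0.9425
Cpk = min(Cpu, Cpl) = 0.2601

0.2601


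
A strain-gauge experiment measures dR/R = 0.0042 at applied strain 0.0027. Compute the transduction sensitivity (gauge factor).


GF = (dR/R) / epsilon
= 0.0042 / 0.0027
= 1.5556

1.5556


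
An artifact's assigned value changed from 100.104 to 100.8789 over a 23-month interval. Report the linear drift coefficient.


rate = (v2 - v1) / months
= (100.8789 - 100.104) / 23
= 0.7749 / 23
= 0.0337

0.0337


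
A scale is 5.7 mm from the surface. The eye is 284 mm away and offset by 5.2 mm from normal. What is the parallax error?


error = h * offset / d
= 5.7 * 5.2 / 284
= 0.1044

0.1044


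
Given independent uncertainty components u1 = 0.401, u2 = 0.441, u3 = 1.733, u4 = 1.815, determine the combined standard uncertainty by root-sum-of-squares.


uc = sqrt(0.401^2 + 0.441^2 + 1.733^2 + 1.815^2)
uc = sqrt(6.652796)
uc = 2.5793

2.5793


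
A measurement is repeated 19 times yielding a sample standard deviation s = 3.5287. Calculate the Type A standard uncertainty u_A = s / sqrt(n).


u_A = s / sqrt(n)
u_A = 3.5287 / sqrt(19)
u_A = 3.5287 / 4.3588989
u_A = 0.8095

0.8095


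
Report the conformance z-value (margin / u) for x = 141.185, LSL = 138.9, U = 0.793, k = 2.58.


u = U / k = 0.793 / 2.58 = 0.30736434
margin = |LSL - x| = |138.9 - 141.185| = 2.285
z = margin / u = 2.285 / 0.30736434
z = 7.4342

7.4342


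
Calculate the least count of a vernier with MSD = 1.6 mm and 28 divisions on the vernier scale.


LC = MSD / n_div
= 1.6 / 28
= 0.0571

0.0571


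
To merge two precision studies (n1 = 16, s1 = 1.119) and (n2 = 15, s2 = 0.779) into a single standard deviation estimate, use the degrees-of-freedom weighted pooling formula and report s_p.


s_p = sqrt(((n1-1)*s1^2 + (n2-1)*s2^2) / (n1+n2-2))
numerator = (16-1)*1.119^2 + (15-1)*0.779^2 = 18.782415 + 8.495774 = 27.278189
denominator = 16 + 15 - 2 = 29
s_p^2 = 27.278189 / 29 = 0.94062721
s_p = sqrt(0.94062721) = 0.9699

0.9699


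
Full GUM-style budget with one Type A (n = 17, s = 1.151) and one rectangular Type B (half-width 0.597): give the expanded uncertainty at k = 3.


u_A = s / sqrt(n) = 1.151 / sqrt(17) = 0.2791585
u_B = half_width / sqrt(3) = 0.597 / sqrt(3) = 0.34467811
uc = sqrt(u_A^2 + u_B^2) = sqrt(0.2791585^2 + 0.34467811^2) = 0.44354534
U = k * uc = 3 * 0.44354534
U = 1.3306

1.3306


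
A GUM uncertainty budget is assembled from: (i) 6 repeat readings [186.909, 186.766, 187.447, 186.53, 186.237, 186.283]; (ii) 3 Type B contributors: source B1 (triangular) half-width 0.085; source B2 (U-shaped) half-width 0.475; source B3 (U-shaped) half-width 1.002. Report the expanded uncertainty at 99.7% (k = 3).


mean = (186.909 + 186.766 + 187.447 + 186.53 + 186.237 + 186.283) / 6 = 186.6953333
s = sqrt(sum((x - mean)^2)/(n-1)) = 0.45234353
u_A = s / sqrt(n) = 0.45234353 / sqrt(6) = 0.18466847
u_B1 = 0.085 / sqrt(6) = 0.034701105
u_B2 = 0.475 / sqrt(2) = 0.33587572
u_B3 = 1.002 / sqrt(2) = 0.70852099
uc = sqrt(0.18466847^2 + 0.034701105^2 + 0.33587572^2 + 0.70852099^2) = 0.80630088
U = k * uc = 3 * 0.80630088
U = 2.4189

2.4189


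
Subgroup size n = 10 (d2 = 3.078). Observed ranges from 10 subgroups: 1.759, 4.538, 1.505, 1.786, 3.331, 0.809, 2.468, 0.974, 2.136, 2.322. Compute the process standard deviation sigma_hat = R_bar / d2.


R_bar = (1.759 + 4.538 + 1.505 + 1.786 + 3.331 + 0.809 + 2.468 + 0.974 + 2.136 + 2.322) / 10
R_bar = 21.628 / 10 = 2.1628
sigma_hat = R_bar / d2 = 2.1628 / 3.078 = 0.7027

0.7027


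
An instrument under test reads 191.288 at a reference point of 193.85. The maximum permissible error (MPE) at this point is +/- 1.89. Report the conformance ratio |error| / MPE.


e = indication - reference = 191.288 - 193.85 = -2.5620
|e| = 2.5620
ratio = |e| / MPE = 2.5620 / 1.89
ratio = 1.3556

1.3556


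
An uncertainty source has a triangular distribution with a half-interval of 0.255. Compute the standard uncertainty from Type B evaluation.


u_B = half_width / sqrt(6)
u_B = 0.255 / 2.4494897
u_B = 0.1041

0.1041


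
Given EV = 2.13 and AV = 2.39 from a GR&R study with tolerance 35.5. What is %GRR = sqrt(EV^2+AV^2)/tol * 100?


GRR = sqrt(EV^2 + AV^2) = sqrt(2.13^2 + 2.39^2) = 3.2014059
%GRR = GRR / tol * 100 = 3.2014059 / 35.5 * 100
%GRR = 9.0180

9.0180


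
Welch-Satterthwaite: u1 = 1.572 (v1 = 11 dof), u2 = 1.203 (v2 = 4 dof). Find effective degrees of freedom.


uc = sqrt(u1^2 + u2^2) = sqrt(1.572^2 + 1.203^2) = 1.9794931
v_eff = uc^4 / (u1^4/v1 + u2^4/v2)
= 1.9794931^4 / (1.572^4/11 + 1.203^4/4)
= 15.353803 / 1.0787626
v_eff = 14.2328

14.2328


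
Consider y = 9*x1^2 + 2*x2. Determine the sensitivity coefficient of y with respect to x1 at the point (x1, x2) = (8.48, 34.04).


y = 9*x1^2 + 2*x2
dy/dx1 = 2*9*x1
Evaluate at x1 = 8.48: c1 = 18 * 8.48
c1 = 152.6400

152.6400


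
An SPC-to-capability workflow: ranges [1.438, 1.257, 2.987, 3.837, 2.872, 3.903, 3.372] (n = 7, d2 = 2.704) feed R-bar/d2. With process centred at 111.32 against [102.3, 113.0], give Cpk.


R_bar = (1.438 + 1.257 + 2.987 + 3.837 + 2.872 + 3.903 + 3.372) / 7 = 2.8094286
sigma = R_bar / d2 = 2.8094286 / 2.704 = 1.0389899
Cp = (USL - LSL)/(6*sigma) = (113.0 - 102.3)/(6*1.0389899) = 1.7164
Cpu = (113.0 - 111.32)/(3*1.0389899) = 0.5390
Cpl = (111.32 - 102.3)/(3*1.0389899) = 2.8938
Cpk = min(Cpu, Cpl) = 0.5390

0.5390


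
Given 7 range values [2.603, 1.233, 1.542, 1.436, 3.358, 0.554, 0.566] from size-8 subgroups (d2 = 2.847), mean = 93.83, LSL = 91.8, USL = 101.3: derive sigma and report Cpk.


R_bar = (2.603 + 1.233 + 1.542 + 1.436 + 3.358 + 0.554 + 0.566) / 7 = 1.6131429
sigma = R_bar / d2 = 1.6131429 / 2.847 = 0.56661149
Cp = (USL - LSL)/(6*sigma) = (101.3 - 91.8)/(6*0.56661149) = 2.7944
Cpu = (101.3 - 93.83)/(3*0.56661149) = 4.3945
Cpl = (93.83 - 91.8)/(3*0.56661149) = 1.1942
Cpk = min(Cpu, Cpl) = 1.1942

1.1942


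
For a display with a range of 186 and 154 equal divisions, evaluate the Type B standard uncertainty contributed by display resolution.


resolution = range / divisions
resolution = 186 / 154 = 1.2077922
u_res = resolution / (2*sqrt(3))
u_res = 1.2077922 / 3.4641016
u_res = 0.3487

0.3487


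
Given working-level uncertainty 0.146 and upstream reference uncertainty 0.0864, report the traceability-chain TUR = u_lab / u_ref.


TUR = u_lab / u_ref
= 0.146 / 0.0864
= 1.6898

1.6898


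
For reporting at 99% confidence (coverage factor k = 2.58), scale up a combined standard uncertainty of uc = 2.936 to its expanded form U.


U = k * uc
U = 2.58 * 2.936
U = 7.5749

7.5749


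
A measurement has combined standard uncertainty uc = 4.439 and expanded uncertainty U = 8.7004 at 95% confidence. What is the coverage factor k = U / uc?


k = U / uc
k = 8.7004 / 4.439
k = 1.96

1.96


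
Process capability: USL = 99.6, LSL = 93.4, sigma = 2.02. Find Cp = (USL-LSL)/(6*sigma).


Cp = (USL - LSL) / (6 * sigma)
= (99.6 - 93.4) / (6 * 2.02)
= 6.2000 / 12.1200
= 0.5116

0.5116


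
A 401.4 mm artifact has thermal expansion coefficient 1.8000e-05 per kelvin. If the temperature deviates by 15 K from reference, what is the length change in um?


dL = L * alpha * dT
= 401.4 * 1.8000e-05 * 15
= 0.1083780 mm
dL_um = 0.1083780 * 1000 = 108.3780 um

108.3780


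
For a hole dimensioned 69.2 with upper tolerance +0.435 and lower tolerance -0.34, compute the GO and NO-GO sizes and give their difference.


GO = nominal - lower_tol (smallest hole = maximum material condition)
GO = 69.2 - 0.34 = 68.86
NO-GO = nominal + upper_tol (largest hole = least material condition)
NO-GO = 69.2 + 0.435 = 69.635
spread = NO-GO - GO = 69.635 - 68.86 = 0.7750

0.7750


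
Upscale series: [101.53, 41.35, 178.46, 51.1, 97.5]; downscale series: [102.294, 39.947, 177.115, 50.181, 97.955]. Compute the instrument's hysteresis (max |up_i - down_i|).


|101.53 - 102.294| = 0.7640
|41.35 - 39.947| = 1.4030
|178.46 - 177.115| = 1.3450
|51.1 - 50.181| = 0.9190
|97.5 - 97.955| = 0.4550
hysteresis = max(diffs) = 1.4030

1.4030


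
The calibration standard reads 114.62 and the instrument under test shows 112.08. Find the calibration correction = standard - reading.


Correction = standard - reading
= 114.62 - 112.08
= 2.5400

2.5400


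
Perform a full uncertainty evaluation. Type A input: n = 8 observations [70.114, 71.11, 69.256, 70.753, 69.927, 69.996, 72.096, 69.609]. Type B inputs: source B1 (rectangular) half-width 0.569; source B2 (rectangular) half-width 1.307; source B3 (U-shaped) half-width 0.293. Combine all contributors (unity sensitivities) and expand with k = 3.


mean = (70.114 + 71.11 + 69.256 + 70.753 + 69.927 + 69.996 + 72.096 + 69.609) / 8 = 70.357625
s = sqrt(sum((x - mean)^2)/(n-1)) = 0.91759919
u_A = s / sqrt(n) = 0.91759919 / sqrt(8) = 0.3244203
u_B1 = 0.569 / sqrt(3) = 0.3285123
u_B2 = 1.307 / sqrt(3) = 0.7545968
u_B3 = 0.293 / sqrt(2) = 0.20718229
uc = sqrt(0.3244203^2 + 0.3285123^2 + 0.7545968^2 + 0.20718229^2) = 0.90857564
U = k * uc = 3 * 0.90857564
U = 2.7257

2.7257


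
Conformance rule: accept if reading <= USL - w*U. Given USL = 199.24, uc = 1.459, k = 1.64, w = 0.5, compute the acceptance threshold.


U = k * uc = 1.64 * 1.459 = 2.39276
guard band g = w * U = 0.5 * 2.39276 = 1.19638
AL = USL - g = 199.24 - 1.19638
AL = 198.0436

198.0436


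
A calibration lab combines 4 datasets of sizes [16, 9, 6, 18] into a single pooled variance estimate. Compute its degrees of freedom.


nu = sum_i (n_i - 1)
nu = ((16 - 1) + (9 - 1) + (6 - 1) + (18 - 1))
nu = 15 + 8 + 5 + 17
nu = 45

45


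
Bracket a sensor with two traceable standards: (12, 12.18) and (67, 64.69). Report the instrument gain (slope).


slope = (y2 - y1) / (x2 - x1)
= (64.69 - 12.18) / (67 - 12)
= 52.5100 / 55
= 0.9547

0.9547


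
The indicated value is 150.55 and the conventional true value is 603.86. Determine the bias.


Systematic error = measured - true
= 150.55 - 603.86
= -453.3100

-453.3100


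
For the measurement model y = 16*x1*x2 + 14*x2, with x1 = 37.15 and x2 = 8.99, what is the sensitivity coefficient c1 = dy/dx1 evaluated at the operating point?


y = 16*x1*x2 + 14*x2
dy/dx1 = 16*x2
Evaluate at x2 = 8.99: c1 = 16 * 8.99
c1 = 143.8400

143.8400


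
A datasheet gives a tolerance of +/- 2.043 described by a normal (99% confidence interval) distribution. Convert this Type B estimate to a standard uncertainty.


u_B = half_width / 2.576
u_B = 2.043 / 2.576
u_B = 0.7931

0.7931


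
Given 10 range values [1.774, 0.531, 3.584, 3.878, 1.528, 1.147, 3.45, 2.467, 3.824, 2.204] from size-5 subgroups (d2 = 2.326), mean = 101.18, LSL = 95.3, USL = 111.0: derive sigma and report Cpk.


R_bar = (1.774 + 0.531 + 3.584 + 3.878 + 1.528 + 1.147 + 3.45 + 2.467 + 3.824 + 2.204) / 10 = 2.4387
sigma = R_bar / d2 = 2.4387 / 2.326 = 1.0484523
Cp = (USL - LSL)/(6*sigma) = (111.0 - 95.3)/(6*1.0484523) = 2.4957
Cpu = (111.0 - 101.18)/(3*1.0484523) = 3.1221
Cpl = (101.18 - 95.3)/(3*1.0484523) = 1.8694
Cpk = min(Cpu, Cpl) = 1.8694

1.8694


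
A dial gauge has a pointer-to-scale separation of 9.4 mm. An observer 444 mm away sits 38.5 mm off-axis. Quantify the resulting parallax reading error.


error = h * offset / d
= 9.4 * 38.5 / 444
= 0.8151

0.8151


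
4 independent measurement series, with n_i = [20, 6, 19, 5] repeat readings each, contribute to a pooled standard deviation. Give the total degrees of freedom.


nu = sum_i (n_i - 1)
nu = ((20 - 1) + (6 - 1) + (19 - 1) + (5 - 1))
nu = 19 + 5 + 18 + 4
nu = 46

46


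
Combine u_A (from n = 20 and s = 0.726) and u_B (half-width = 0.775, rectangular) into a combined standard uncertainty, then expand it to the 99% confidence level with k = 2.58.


u_A = s / sqrt(n) = 0.726 / sqrt(20) = 0.16233854
u_B = half_width / sqrt(3) = 0.775 / sqrt(3) = 0.44744646
uc = sqrt(u_A^2 + u_B^2) = sqrt(0.16233854^2 + 0.44744646^2) = 0.47598544
U = k * uc = 2.58 * 0.47598544
U = 1.2280

1.2280


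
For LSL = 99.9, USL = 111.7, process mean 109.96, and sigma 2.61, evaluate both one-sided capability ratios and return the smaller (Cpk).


Cpu = (USL - mean) / (3*sigma) = (111.7 - 109.96) / (3*2.61) = 0.2222
Cpl = (mean - LSL) / (3*sigma) = (109.96 - 99.9) / (3*2.61) = 1.2848
Cpk = min(Cpu, Cpl) = 0.2222

0.2222


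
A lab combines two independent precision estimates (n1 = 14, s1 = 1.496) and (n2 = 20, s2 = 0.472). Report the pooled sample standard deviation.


s_p = sqrt(((n1-1)*s1^2 + (n2-1)*s2^2) / (n1+n2-2))
numerator = (14-1)*1.496^2 + (20-1)*0.472^2 = 29.094208 + 4.232896 = 33.327104
denominator = 14 + 20 - 2 = 32
s_p^2 = 33.327104 / 32 = 1.041472
s_p = sqrt(1.041472) = 1.0205

1.0205


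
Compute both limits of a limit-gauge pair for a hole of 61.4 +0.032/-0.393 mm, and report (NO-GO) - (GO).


GO = nominal - lower_tol (smallest hole = maximum material condition)
GO = 61.4 - 0.393 = 61.007
NO-GO = nominal + upper_tol (largest hole = least material condition)
NO-GO = 61.4 + 0.032 = 61.432
spread = NO-GO - GO = 61.432 - 61.007 = 0.4250

0.4250


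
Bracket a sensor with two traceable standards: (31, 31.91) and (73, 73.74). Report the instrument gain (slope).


slope = (y2 - y1) / (x2 - x1)
= (73.74 - 31.91) / (73 - 31)
= 41.8300 / 42
= 0.9960

0.9960


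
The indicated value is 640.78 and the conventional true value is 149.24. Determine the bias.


Systematic error = measured - true
= 640.78 - 149.24
= 491.5400

491.5400


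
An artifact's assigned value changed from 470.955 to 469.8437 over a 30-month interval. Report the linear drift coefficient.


rate = (v2 - v1) / months
= (469.8437 - 470.955) / 30
= -1.1113 / 30
= -0.0370

-0.0370


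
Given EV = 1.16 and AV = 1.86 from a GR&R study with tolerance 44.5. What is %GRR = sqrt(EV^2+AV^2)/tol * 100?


GRR = sqrt(EV^2 + AV^2) = sqrt(1.16^2 + 1.86^2) = 2.1920766
%GRR = GRR / tol * 100 = 2.1920766 / 44.5 * 100
%GRR = 4.9260

4.9260


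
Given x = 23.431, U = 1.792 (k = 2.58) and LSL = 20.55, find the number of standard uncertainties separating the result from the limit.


u = U / k = 1.792 / 2.58 = 0.69457364
margin = |LSL - x| = |20.55 - 23.431| = 2.881
z = margin / u = 2.881 / 0.69457364
z = 4.1479

4.1479


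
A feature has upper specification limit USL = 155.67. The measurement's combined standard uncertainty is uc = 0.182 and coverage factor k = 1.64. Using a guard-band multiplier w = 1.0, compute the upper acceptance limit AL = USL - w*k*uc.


U = k * uc = 1.64 * 0.182 = 0.29848
guard band g = w * U = 1.0 * 0.29848 = 0.29848
AL = USL - g = 155.67 - 0.29848
AL = 155.3715

155.3715


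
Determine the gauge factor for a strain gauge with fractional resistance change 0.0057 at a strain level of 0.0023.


GF = (dR/R) / epsilon
= 0.0057 / 0.0023
= 2.4783

2.4783


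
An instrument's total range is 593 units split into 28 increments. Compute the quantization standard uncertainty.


resolution = range / divisions
resolution = 593 / 28 = 21.178571
u_res = resolution / (2*sqrt(3))
u_res = 21.178571 / 3.4641016
u_res = 6.1137

6.1137


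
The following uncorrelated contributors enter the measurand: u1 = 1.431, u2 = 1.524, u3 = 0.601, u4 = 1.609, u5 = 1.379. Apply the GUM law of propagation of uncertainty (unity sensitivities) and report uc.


uc = sqrt(1.431^2 + 1.524^2 + 0.601^2 + 1.609^2 + 1.379^2)
uc = sqrt(9.22206)
uc = 3.0368

3.0368


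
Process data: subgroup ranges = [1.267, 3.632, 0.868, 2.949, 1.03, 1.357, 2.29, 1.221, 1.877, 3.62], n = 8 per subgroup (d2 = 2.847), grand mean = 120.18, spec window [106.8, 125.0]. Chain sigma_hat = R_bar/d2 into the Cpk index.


R_bar = (1.267 + 3.632 + 0.868 + 2.949 + 1.03 + 1.357 + 2.29 + 1.221 + 1.877 + 3.62) / 10 = 2.0111
sigma = R_bar / d2 = 2.0111 / 2.847 = 0.70639269
Cp = (USL - LSL)/(6*sigma) = (125.0 - 106.8)/(6*0.70639269) = 4.2941
Cpu = (125.0 - 120.18)/(3*0.70639269) = 2.2745
Cpl = (120.18 - 106.8)/(3*0.70639269) = 6.3138
Cpk = min(Cpu, Cpl) = 2.2745

2.2745


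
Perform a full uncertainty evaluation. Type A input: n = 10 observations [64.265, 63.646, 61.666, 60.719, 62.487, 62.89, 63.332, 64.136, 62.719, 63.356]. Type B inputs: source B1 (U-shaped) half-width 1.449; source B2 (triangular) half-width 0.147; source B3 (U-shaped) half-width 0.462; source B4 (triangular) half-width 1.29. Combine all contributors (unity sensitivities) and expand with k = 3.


mean = (64.265 + 63.646 + 61.666 + 60.719 + 62.487 + 62.89 + 63.332 + 64.136 + 62.719 + 63.356) / 10 = 62.9216
s = sqrt(sum((x - mean)^2)/(n-1)) = 1.0964731
u_A = s / sqrt(n) = 1.0964731 / sqrt(10) = 0.34673524
u_B1 = 1.449 / sqrt(2) = 1.0245977
u_B2 = 0.147 / sqrt(6) = 0.060012499
u_B3 = 0.462 / sqrt(2) = 0.32668333
u_B4 = 1.29 / sqrt(6) = 0.52664029
uc = sqrt(0.34673524^2 + 1.0245977^2 + 0.060012499^2 + 0.32668333^2 + 0.52664029^2) = 1.2480782
U = k * uc = 3 * 1.2480782
U = 3.7442

3.7442


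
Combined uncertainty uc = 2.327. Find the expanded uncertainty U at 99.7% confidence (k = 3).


U = k * uc
U = 3 * 2.327
U = 6.9810

6.9810


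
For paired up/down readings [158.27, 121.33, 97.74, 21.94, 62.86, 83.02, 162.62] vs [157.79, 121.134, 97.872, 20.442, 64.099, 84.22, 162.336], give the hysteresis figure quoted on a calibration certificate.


|158.27 - 157.79| = 0.4800
|121.33 - 121.134| = 0.1960
|97.74 - 97.872| = 0.1320
|21.94 - 20.442| = 1.4980
|62.86 - 64.099| = 1.2390
|83.02 - 84.22| = 1.2000
|162.62 - 162.336| = 0.2840
hysteresis = max(diffs) = 1.4980

1.4980


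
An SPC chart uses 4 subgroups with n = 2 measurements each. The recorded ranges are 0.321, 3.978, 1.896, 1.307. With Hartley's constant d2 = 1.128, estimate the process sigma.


R_bar = (0.321 + 3.978 + 1.896 + 1.307) / 4
R_bar = 7.502 / 4 = 1.8755
sigma_hat = R_bar / d2 = 1.8755 / 1.128 = 1.6627

1.6627


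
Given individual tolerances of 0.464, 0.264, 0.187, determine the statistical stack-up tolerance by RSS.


RSS = sqrt(0.464^2 + 0.264^2 + 0.187^2)
= sqrt(0.319961)
= 0.5657

0.5657


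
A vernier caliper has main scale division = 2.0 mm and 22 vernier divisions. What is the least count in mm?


LC = MSD / n_div
= 2.0 / 22
= 0.0909

0.0909
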